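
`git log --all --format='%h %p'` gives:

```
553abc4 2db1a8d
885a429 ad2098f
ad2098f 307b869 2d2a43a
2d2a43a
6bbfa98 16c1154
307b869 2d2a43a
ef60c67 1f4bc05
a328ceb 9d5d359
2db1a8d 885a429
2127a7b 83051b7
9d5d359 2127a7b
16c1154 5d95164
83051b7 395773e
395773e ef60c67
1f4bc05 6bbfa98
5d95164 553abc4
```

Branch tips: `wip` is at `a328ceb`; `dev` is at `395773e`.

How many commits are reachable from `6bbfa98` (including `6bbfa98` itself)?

Walking parent pointers from 6bbfa98: reachable set = {16c1154, 2d2a43a, 2db1a8d, 307b869, 553abc4, 5d95164, 6bbfa98, 885a429, ad2098f}.
That is 9 commits.

9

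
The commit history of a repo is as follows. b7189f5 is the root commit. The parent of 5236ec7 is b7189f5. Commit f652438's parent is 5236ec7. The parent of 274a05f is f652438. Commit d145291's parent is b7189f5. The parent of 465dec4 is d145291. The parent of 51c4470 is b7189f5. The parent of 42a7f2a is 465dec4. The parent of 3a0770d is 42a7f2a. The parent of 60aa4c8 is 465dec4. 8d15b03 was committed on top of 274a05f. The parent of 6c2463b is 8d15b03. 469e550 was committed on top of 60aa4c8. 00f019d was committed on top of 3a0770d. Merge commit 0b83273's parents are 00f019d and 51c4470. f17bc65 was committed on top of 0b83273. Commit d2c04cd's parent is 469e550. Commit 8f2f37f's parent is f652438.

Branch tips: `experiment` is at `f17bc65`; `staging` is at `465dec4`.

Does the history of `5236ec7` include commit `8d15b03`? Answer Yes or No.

Ancestors of 5236ec7: {5236ec7, b7189f5}.
8d15b03 is not in that set, so it is not an ancestor of 5236ec7.

No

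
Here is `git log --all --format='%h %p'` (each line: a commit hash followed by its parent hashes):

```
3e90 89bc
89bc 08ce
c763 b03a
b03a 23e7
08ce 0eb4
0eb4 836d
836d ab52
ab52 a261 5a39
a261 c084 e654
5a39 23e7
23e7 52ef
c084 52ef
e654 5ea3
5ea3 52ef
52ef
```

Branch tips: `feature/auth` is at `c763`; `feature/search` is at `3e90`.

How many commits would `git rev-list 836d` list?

9

Walking parent pointers from 836d: reachable set = {23e7, 52ef, 5a39, 5ea3, 836d, a261, ab52, c084, e654}.
That is 9 commits.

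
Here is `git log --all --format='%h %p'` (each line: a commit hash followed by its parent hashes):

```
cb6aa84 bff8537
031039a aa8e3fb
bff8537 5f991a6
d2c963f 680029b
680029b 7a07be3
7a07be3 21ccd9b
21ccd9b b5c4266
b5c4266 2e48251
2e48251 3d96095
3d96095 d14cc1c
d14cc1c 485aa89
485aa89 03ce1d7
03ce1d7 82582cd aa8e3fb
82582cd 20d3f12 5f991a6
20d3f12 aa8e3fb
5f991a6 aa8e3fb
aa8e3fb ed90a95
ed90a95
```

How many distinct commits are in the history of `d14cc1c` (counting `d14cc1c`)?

Walking parent pointers from d14cc1c: reachable set = {03ce1d7, 20d3f12, 485aa89, 5f991a6, 82582cd, aa8e3fb, d14cc1c, ed90a95}.
That is 8 commits.

8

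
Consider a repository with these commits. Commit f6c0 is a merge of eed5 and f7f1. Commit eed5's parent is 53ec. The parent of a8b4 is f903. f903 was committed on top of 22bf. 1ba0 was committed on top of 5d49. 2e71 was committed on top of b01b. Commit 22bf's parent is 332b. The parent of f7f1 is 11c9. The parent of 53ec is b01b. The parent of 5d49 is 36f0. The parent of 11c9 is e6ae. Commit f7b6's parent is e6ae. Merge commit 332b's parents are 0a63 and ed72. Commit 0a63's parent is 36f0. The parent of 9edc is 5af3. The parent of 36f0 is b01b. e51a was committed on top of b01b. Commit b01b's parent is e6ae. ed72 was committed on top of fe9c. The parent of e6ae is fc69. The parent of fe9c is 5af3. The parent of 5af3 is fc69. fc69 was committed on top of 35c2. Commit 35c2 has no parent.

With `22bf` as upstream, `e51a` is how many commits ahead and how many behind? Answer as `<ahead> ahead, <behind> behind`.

1 ahead, 7 behind

Reachable from e51a: {35c2, b01b, e51a, e6ae, fc69}.
Reachable from 22bf: {0a63, 22bf, 332b, 35c2, 36f0, 5af3, b01b, e6ae, ed72, fc69, fe9c}.
Only in e51a's history (ahead): {e51a} — 1.
Only in 22bf's history (behind): {0a63, 22bf, 332b, 36f0, 5af3, ed72, fe9c} — 7.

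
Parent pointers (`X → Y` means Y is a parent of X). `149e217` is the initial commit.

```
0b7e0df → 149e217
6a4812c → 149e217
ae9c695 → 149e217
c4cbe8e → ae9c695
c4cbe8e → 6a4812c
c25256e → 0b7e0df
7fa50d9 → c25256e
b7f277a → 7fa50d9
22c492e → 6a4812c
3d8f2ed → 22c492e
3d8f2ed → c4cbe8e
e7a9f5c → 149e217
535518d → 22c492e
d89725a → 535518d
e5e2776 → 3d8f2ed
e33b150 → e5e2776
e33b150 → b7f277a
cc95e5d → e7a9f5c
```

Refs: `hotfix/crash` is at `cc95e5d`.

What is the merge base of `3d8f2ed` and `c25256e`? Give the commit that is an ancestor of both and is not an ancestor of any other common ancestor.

149e217

Ancestors of 3d8f2ed: {149e217, 22c492e, 3d8f2ed, 6a4812c, ae9c695, c4cbe8e}.
Ancestors of c25256e: {0b7e0df, 149e217, c25256e}.
Common ancestors: {149e217}.
The only common ancestor is 149e217, so it is the merge base.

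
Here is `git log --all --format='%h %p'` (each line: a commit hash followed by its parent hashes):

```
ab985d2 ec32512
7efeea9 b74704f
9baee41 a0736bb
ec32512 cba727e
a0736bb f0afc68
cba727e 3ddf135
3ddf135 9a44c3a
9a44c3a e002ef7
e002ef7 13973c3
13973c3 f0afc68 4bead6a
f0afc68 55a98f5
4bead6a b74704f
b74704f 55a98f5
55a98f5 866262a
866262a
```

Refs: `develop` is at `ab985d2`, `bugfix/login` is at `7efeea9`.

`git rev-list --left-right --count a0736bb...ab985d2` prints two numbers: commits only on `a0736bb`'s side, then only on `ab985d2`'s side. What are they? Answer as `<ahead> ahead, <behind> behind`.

Reachable from a0736bb: {55a98f5, 866262a, a0736bb, f0afc68}.
Reachable from ab985d2: {13973c3, 3ddf135, 4bead6a, 55a98f5, 866262a, 9a44c3a, ab985d2, b74704f, cba727e, e002ef7, ec32512, f0afc68}.
Only in a0736bb's history (ahead): {a0736bb} — 1.
Only in ab985d2's history (behind): {13973c3, 3ddf135, 4bead6a, 9a44c3a, ab985d2, b74704f, cba727e, e002ef7, ec32512} — 9.

1 ahead, 9 behind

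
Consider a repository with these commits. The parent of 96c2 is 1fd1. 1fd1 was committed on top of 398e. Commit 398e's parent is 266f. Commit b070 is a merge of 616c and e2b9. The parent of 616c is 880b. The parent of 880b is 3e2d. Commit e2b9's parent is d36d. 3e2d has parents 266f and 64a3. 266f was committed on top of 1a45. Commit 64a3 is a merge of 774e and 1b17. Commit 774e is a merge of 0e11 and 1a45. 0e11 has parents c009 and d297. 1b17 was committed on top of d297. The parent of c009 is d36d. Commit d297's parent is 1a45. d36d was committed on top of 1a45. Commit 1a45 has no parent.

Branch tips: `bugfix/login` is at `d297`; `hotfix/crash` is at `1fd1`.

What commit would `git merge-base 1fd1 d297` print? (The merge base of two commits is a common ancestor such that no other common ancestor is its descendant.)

1a45

Ancestors of 1fd1: {1a45, 1fd1, 266f, 398e}.
Ancestors of d297: {1a45, d297}.
Common ancestors: {1a45}.
The only common ancestor is 1a45, so it is the merge base.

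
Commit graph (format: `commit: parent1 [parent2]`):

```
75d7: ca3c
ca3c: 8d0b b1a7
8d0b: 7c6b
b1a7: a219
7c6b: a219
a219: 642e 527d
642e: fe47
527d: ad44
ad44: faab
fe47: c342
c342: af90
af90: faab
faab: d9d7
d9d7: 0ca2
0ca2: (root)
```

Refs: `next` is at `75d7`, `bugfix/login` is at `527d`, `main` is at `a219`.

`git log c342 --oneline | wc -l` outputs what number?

Walking parent pointers from c342: reachable set = {0ca2, af90, c342, d9d7, faab}.
That is 5 commits.

5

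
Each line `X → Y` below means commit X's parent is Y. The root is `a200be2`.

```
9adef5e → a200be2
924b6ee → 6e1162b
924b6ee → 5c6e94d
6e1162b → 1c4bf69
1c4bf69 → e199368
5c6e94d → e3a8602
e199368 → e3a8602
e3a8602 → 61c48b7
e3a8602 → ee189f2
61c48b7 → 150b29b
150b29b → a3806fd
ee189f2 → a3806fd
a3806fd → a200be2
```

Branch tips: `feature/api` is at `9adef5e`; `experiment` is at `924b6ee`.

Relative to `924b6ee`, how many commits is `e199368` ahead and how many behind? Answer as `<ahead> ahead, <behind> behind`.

Reachable from e199368: {150b29b, 61c48b7, a200be2, a3806fd, e199368, e3a8602, ee189f2}.
Reachable from 924b6ee: {150b29b, 1c4bf69, 5c6e94d, 61c48b7, 6e1162b, 924b6ee, a200be2, a3806fd, e199368, e3a8602, ee189f2}.
Only in e199368's history (ahead): {} — 0.
Only in 924b6ee's history (behind): {1c4bf69, 5c6e94d, 6e1162b, 924b6ee} — 4.

0 ahead, 4 behind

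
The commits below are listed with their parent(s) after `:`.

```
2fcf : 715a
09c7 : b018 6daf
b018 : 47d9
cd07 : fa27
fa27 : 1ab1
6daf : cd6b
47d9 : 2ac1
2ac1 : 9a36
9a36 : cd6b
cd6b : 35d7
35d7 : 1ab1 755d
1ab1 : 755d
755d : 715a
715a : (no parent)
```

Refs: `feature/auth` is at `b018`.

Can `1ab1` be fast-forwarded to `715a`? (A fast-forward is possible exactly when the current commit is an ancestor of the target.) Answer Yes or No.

No

A fast-forward from 1ab1 to 715a is possible iff 1ab1 is an ancestor of 715a.
Ancestors of 715a: {715a}.
1ab1 is not among them, so fast-forward is not possible.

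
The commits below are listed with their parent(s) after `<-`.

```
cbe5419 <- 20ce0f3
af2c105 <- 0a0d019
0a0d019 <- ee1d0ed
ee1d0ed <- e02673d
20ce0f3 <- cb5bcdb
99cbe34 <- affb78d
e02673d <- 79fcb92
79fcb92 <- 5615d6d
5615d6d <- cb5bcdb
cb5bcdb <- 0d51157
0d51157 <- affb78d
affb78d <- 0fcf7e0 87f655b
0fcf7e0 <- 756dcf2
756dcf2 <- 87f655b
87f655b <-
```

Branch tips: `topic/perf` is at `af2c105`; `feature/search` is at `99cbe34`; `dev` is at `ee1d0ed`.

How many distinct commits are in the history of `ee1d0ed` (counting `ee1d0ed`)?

10

Walking parent pointers from ee1d0ed: reachable set = {0d51157, 0fcf7e0, 5615d6d, 756dcf2, 79fcb92, 87f655b, affb78d, cb5bcdb, e02673d, ee1d0ed}.
That is 10 commits.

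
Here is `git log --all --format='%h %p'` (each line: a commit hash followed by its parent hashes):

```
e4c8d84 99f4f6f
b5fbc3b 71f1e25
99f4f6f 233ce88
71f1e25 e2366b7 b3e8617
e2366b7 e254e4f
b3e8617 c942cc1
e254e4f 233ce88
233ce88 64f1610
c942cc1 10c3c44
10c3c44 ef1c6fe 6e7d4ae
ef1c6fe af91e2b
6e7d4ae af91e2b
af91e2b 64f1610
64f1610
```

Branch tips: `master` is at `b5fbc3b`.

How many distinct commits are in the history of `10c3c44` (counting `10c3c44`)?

Walking parent pointers from 10c3c44: reachable set = {10c3c44, 64f1610, 6e7d4ae, af91e2b, ef1c6fe}.
That is 5 commits.

5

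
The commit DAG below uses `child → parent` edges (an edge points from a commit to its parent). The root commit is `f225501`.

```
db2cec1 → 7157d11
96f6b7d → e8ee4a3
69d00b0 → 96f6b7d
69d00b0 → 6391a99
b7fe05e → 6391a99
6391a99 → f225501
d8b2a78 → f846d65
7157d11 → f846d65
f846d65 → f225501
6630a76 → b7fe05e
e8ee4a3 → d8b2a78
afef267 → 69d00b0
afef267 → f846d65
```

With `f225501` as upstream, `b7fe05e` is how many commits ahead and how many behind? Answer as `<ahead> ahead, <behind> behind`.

Reachable from b7fe05e: {6391a99, b7fe05e, f225501}.
Reachable from f225501: {f225501}.
Only in b7fe05e's history (ahead): {6391a99, b7fe05e} — 2.
Only in f225501's history (behind): {} — 0.

2 ahead, 0 behind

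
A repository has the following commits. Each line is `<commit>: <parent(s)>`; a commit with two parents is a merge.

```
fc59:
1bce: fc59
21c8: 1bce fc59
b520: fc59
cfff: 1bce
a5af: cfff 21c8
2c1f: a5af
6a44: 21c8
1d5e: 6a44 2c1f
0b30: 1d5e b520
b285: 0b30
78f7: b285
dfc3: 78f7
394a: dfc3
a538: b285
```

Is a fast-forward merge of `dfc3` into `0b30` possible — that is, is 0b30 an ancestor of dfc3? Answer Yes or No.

Yes

A fast-forward from 0b30 to dfc3 is possible iff 0b30 is an ancestor of dfc3.
Ancestors of dfc3: {0b30, 1bce, 1d5e, 21c8, 2c1f, 6a44, 78f7, a5af, b285, b520, cfff, dfc3, fc59}.
0b30 is among them, so fast-forward is possible.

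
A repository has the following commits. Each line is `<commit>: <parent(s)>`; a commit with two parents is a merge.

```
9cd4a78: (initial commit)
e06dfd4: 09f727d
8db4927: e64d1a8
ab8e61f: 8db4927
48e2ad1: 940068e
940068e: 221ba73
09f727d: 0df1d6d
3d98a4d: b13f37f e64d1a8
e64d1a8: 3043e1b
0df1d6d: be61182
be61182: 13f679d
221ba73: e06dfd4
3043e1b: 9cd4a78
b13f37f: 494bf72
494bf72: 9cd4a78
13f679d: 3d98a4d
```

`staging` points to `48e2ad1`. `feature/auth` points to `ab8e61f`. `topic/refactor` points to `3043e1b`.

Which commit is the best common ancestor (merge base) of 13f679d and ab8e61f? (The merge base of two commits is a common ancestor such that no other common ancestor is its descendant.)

Ancestors of 13f679d: {13f679d, 3043e1b, 3d98a4d, 494bf72, 9cd4a78, b13f37f, e64d1a8}.
Ancestors of ab8e61f: {3043e1b, 8db4927, 9cd4a78, ab8e61f, e64d1a8}.
Common ancestors: {3043e1b, 9cd4a78, e64d1a8}.
Among these, e64d1a8 is not an ancestor of any other common ancestor — it is the merge base.

e64d1a8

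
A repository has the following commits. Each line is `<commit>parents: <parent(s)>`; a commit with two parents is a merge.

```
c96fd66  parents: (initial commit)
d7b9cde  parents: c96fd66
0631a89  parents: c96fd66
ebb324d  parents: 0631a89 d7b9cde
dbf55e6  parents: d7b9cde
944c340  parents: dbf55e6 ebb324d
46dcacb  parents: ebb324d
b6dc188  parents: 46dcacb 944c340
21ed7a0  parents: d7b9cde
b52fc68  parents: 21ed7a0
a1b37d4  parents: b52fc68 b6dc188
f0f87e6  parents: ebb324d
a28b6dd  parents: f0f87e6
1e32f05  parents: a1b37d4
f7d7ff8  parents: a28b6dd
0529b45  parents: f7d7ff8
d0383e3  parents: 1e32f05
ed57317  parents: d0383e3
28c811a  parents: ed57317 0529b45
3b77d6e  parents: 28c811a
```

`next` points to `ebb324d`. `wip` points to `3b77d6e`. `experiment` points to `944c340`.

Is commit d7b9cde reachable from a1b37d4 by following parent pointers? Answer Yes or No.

Yes

Ancestors of a1b37d4 (commits reachable by following parents): {0631a89, 21ed7a0, 46dcacb, 944c340, a1b37d4, b52fc68, b6dc188, c96fd66, d7b9cde, dbf55e6, ebb324d}.
d7b9cde is in that set, so it is an ancestor of a1b37d4.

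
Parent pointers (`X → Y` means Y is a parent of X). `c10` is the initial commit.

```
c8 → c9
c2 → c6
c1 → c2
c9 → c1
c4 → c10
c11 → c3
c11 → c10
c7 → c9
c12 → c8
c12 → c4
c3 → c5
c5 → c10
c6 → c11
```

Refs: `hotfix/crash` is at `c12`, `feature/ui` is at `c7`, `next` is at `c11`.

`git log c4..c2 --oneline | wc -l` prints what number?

5

Reachable from c2: {c10, c11, c2, c3, c5, c6}.
Reachable from c4: {c10, c4}.
In c2's history but not c4's: {c11, c2, c3, c5, c6} — 5 commits.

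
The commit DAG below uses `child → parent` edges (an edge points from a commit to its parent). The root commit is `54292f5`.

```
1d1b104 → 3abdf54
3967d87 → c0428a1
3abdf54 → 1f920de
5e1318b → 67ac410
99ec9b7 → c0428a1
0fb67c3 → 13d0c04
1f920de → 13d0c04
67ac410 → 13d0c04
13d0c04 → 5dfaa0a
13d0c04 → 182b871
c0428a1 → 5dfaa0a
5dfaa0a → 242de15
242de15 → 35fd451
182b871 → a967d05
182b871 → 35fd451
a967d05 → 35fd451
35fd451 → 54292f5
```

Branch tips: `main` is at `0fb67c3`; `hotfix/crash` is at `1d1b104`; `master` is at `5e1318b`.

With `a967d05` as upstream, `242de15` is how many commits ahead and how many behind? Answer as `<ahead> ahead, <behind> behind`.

Reachable from 242de15: {242de15, 35fd451, 54292f5}.
Reachable from a967d05: {35fd451, 54292f5, a967d05}.
Only in 242de15's history (ahead): {242de15} — 1.
Only in a967d05's history (behind): {a967d05} — 1.

1 ahead, 1 behind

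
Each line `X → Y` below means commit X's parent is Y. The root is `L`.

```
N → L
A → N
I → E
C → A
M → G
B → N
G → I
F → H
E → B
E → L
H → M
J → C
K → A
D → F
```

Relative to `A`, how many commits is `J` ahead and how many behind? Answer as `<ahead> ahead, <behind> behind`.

Reachable from J: {A, C, J, L, N}.
Reachable from A: {A, L, N}.
Only in J's history (ahead): {C, J} — 2.
Only in A's history (behind): {} — 0.

2 ahead, 0 behind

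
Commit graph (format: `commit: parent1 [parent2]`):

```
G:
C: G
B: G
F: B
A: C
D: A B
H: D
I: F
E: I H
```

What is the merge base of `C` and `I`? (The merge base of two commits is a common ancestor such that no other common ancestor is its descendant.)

G

Ancestors of C: {C, G}.
Ancestors of I: {B, F, G, I}.
Common ancestors: {G}.
The only common ancestor is G, so it is the merge base.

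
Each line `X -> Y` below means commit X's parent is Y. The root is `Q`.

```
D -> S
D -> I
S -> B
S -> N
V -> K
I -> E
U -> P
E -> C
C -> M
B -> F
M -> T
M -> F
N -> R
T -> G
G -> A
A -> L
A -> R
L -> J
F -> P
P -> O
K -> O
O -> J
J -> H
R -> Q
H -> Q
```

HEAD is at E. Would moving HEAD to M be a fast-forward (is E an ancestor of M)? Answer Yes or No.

No

A fast-forward from E to M is possible iff E is an ancestor of M.
Ancestors of M: {A, F, G, H, J, L, M, O, P, Q, R, T}.
E is not among them, so fast-forward is not possible.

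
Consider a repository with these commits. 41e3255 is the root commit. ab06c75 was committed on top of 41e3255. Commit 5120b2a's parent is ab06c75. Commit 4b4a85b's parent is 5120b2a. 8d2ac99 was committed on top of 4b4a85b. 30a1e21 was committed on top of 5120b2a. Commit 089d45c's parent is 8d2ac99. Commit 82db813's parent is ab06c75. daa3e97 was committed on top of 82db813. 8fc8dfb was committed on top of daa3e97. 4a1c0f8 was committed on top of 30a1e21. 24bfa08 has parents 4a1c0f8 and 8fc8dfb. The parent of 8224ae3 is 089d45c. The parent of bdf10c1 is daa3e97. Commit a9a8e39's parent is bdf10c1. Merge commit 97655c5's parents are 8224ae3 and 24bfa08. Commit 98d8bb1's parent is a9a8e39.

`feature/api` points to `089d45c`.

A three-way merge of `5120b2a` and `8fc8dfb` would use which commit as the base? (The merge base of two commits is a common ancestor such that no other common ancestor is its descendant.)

Ancestors of 5120b2a: {41e3255, 5120b2a, ab06c75}.
Ancestors of 8fc8dfb: {41e3255, 82db813, 8fc8dfb, ab06c75, daa3e97}.
Common ancestors: {41e3255, ab06c75}.
Among these, ab06c75 is not an ancestor of any other common ancestor — it is the merge base.

ab06c75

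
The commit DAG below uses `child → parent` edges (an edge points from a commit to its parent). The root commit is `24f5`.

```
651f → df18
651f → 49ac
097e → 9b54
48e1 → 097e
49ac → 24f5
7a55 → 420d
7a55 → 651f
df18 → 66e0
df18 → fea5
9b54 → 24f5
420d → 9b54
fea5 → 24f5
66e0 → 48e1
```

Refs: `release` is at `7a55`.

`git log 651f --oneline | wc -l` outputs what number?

9

Walking parent pointers from 651f: reachable set = {097e, 24f5, 48e1, 49ac, 651f, 66e0, 9b54, df18, fea5}.
That is 9 commits.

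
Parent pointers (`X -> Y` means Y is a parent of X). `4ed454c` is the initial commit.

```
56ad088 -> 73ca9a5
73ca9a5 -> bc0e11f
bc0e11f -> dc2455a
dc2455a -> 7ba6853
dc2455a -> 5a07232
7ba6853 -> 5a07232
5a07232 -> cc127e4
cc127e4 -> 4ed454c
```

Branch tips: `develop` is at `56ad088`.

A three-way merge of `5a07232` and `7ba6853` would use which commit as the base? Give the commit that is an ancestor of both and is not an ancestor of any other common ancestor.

Ancestors of 5a07232: {4ed454c, 5a07232, cc127e4}.
Ancestors of 7ba6853: {4ed454c, 5a07232, 7ba6853, cc127e4}.
Common ancestors: {4ed454c, 5a07232, cc127e4}.
Among these, 5a07232 is not an ancestor of any other common ancestor — it is the merge base.

5a07232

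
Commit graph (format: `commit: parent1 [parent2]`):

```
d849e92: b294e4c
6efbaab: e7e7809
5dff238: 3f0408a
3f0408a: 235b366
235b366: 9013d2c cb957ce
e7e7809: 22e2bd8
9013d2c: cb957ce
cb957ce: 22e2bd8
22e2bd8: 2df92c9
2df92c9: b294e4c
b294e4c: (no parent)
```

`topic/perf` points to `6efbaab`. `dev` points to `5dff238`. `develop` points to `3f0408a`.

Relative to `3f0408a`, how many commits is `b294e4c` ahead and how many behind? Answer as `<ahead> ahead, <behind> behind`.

0 ahead, 6 behind

Reachable from b294e4c: {b294e4c}.
Reachable from 3f0408a: {22e2bd8, 235b366, 2df92c9, 3f0408a, 9013d2c, b294e4c, cb957ce}.
Only in b294e4c's history (ahead): {} — 0.
Only in 3f0408a's history (behind): {22e2bd8, 235b366, 2df92c9, 3f0408a, 9013d2c, cb957ce} — 6.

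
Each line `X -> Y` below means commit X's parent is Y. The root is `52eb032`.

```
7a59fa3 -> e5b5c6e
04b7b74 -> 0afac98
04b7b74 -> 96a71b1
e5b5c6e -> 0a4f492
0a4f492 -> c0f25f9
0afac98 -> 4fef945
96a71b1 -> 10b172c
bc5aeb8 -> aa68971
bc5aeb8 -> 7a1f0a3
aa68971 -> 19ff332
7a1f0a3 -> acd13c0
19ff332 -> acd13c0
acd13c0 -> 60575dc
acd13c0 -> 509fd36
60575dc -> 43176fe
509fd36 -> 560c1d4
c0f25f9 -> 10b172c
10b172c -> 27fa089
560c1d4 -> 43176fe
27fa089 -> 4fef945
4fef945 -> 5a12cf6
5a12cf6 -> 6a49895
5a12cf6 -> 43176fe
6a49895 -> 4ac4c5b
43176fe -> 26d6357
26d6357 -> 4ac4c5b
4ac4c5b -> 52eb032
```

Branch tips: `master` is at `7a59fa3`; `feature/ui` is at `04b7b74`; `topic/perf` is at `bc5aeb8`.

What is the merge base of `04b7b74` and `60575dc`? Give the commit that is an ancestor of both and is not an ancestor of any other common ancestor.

Ancestors of 04b7b74: {04b7b74, 0afac98, 10b172c, 26d6357, 27fa089, 43176fe, 4ac4c5b, 4fef945, 52eb032, 5a12cf6, 6a49895, 96a71b1}.
Ancestors of 60575dc: {26d6357, 43176fe, 4ac4c5b, 52eb032, 60575dc}.
Common ancestors: {26d6357, 43176fe, 4ac4c5b, 52eb032}.
Among these, 43176fe is not an ancestor of any other common ancestor — it is the merge base.

43176fe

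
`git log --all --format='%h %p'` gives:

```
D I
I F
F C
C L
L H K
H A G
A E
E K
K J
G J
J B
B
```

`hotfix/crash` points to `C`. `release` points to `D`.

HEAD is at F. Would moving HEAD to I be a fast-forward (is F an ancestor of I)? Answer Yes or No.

Yes

A fast-forward from F to I is possible iff F is an ancestor of I.
Ancestors of I: {A, B, C, E, F, G, H, I, J, K, L}.
F is among them, so fast-forward is possible.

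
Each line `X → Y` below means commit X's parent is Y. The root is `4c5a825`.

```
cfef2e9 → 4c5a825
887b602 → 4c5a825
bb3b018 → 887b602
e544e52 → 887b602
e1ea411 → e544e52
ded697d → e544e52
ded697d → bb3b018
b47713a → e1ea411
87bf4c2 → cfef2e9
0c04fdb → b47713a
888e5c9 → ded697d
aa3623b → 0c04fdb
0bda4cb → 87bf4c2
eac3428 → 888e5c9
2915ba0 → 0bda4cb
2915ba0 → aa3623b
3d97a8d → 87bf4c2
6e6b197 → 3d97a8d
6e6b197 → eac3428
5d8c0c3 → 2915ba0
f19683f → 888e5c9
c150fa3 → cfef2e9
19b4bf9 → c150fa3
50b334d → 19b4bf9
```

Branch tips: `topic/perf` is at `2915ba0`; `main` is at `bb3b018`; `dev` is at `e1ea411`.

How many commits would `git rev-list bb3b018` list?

Walking parent pointers from bb3b018: reachable set = {4c5a825, 887b602, bb3b018}.
That is 3 commits.

3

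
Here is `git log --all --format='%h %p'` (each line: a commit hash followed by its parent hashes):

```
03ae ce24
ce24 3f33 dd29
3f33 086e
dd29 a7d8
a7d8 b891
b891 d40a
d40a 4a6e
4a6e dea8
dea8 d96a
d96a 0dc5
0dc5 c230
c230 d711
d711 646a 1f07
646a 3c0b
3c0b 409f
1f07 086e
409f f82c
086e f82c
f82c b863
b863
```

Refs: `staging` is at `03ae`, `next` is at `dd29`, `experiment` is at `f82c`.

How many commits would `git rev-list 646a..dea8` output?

7

Reachable from dea8: {086e, 0dc5, 1f07, 3c0b, 409f, 646a, b863, c230, d711, d96a, dea8, f82c}.
Reachable from 646a: {3c0b, 409f, 646a, b863, f82c}.
In dea8's history but not 646a's: {086e, 0dc5, 1f07, c230, d711, d96a, dea8} — 7 commits.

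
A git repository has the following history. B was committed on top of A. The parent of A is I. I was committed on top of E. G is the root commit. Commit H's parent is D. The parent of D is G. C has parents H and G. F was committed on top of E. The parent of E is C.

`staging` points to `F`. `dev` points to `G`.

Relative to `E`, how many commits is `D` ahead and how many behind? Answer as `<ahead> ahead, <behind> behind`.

Reachable from D: {D, G}.
Reachable from E: {C, D, E, G, H}.
Only in D's history (ahead): {} — 0.
Only in E's history (behind): {C, E, H} — 3.

0 ahead, 3 behind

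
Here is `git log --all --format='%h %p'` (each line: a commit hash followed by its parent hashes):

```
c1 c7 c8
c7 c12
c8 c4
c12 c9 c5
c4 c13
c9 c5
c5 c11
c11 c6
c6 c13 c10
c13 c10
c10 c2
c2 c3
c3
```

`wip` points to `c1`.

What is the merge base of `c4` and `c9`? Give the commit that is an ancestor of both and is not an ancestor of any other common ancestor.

Ancestors of c4: {c10, c13, c2, c3, c4}.
Ancestors of c9: {c10, c11, c13, c2, c3, c5, c6, c9}.
Common ancestors: {c10, c13, c2, c3}.
Among these, c13 is not an ancestor of any other common ancestor — it is the merge base.

c13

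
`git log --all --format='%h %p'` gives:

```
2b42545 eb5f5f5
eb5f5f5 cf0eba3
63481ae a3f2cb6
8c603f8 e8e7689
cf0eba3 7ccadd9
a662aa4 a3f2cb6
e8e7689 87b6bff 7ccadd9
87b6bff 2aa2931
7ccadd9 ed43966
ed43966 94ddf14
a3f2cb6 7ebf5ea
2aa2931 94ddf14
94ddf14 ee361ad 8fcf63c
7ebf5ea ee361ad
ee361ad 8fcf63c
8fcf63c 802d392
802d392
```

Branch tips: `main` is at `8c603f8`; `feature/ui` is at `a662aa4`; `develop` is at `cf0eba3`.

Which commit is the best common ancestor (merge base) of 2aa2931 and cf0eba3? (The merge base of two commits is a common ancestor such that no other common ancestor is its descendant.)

Ancestors of 2aa2931: {2aa2931, 802d392, 8fcf63c, 94ddf14, ee361ad}.
Ancestors of cf0eba3: {7ccadd9, 802d392, 8fcf63c, 94ddf14, cf0eba3, ed43966, ee361ad}.
Common ancestors: {802d392, 8fcf63c, 94ddf14, ee361ad}.
Among these, 94ddf14 is not an ancestor of any other common ancestor — it is the merge base.

94ddf14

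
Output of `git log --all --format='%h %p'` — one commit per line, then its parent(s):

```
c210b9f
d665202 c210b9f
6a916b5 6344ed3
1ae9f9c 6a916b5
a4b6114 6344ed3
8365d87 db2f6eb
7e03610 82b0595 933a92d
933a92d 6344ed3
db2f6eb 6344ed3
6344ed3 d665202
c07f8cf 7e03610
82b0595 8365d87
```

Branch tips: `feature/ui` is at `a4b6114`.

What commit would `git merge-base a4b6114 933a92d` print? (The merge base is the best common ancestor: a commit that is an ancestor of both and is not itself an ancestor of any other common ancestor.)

6344ed3

Ancestors of a4b6114: {6344ed3, a4b6114, c210b9f, d665202}.
Ancestors of 933a92d: {6344ed3, 933a92d, c210b9f, d665202}.
Common ancestors: {6344ed3, c210b9f, d665202}.
Among these, 6344ed3 is not an ancestor of any other common ancestor — it is the merge base.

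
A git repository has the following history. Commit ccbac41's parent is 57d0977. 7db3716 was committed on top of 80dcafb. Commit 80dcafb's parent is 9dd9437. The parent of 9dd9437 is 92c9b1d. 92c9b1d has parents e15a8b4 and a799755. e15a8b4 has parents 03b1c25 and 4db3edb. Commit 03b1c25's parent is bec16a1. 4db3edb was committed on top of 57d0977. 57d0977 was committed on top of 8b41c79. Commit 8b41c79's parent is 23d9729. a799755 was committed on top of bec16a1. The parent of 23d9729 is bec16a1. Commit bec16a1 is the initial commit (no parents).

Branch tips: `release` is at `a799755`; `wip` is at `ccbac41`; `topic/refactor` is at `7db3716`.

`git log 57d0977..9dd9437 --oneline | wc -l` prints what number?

6

Reachable from 9dd9437: {03b1c25, 23d9729, 4db3edb, 57d0977, 8b41c79, 92c9b1d, 9dd9437, a799755, bec16a1, e15a8b4}.
Reachable from 57d0977: {23d9729, 57d0977, 8b41c79, bec16a1}.
In 9dd9437's history but not 57d0977's: {03b1c25, 4db3edb, 92c9b1d, 9dd9437, a799755, e15a8b4} — 6 commits.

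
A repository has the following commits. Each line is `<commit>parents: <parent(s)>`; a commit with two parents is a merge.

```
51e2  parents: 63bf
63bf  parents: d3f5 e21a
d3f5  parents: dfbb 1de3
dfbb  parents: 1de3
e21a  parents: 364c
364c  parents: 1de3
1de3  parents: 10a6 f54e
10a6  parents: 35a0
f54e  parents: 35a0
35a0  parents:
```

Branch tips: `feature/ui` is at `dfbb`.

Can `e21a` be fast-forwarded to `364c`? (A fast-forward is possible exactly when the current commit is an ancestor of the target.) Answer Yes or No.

No

A fast-forward from e21a to 364c is possible iff e21a is an ancestor of 364c.
Ancestors of 364c: {10a6, 1de3, 35a0, 364c, f54e}.
e21a is not among them, so fast-forward is not possible.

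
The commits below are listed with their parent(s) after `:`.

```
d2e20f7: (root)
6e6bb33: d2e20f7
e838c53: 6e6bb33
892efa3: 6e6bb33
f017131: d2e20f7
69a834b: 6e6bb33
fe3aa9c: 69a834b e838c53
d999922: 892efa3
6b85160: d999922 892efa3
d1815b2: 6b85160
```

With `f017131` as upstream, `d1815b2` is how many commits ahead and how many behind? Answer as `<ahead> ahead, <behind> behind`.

Reachable from d1815b2: {6b85160, 6e6bb33, 892efa3, d1815b2, d2e20f7, d999922}.
Reachable from f017131: {d2e20f7, f017131}.
Only in d1815b2's history (ahead): {6b85160, 6e6bb33, 892efa3, d1815b2, d999922} — 5.
Only in f017131's history (behind): {f017131} — 1.

5 ahead, 1 behind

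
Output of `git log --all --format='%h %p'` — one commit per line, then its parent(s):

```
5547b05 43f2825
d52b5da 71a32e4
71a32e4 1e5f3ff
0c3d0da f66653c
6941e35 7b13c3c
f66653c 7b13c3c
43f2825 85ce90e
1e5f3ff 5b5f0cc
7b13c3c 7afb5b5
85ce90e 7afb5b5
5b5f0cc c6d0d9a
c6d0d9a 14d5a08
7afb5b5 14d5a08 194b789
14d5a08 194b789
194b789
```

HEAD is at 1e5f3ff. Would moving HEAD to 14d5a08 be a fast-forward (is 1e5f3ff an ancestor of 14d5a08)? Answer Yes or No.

No

A fast-forward from 1e5f3ff to 14d5a08 is possible iff 1e5f3ff is an ancestor of 14d5a08.
Ancestors of 14d5a08: {14d5a08, 194b789}.
1e5f3ff is not among them, so fast-forward is not possible.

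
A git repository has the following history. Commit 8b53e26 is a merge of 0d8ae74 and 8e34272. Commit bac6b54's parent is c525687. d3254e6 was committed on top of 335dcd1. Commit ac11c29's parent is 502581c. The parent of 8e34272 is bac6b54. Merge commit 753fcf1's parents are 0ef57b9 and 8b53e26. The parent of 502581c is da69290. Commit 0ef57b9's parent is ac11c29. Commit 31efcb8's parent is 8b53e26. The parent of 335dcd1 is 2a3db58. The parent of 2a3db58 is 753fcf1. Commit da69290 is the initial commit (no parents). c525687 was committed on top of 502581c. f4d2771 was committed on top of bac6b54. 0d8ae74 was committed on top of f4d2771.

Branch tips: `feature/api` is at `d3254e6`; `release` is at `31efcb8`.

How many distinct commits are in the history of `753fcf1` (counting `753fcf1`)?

Walking parent pointers from 753fcf1: reachable set = {0d8ae74, 0ef57b9, 502581c, 753fcf1, 8b53e26, 8e34272, ac11c29, bac6b54, c525687, da69290, f4d2771}.
That is 11 commits.

11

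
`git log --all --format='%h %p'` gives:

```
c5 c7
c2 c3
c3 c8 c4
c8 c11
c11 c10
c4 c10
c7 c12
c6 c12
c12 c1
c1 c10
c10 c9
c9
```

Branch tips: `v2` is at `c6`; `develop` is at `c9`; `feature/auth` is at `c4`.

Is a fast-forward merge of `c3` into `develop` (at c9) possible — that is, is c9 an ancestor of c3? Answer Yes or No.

Yes

A fast-forward from c9 to c3 is possible iff c9 is an ancestor of c3.
Ancestors of c3: {c10, c11, c3, c4, c8, c9}.
c9 is among them, so fast-forward is possible.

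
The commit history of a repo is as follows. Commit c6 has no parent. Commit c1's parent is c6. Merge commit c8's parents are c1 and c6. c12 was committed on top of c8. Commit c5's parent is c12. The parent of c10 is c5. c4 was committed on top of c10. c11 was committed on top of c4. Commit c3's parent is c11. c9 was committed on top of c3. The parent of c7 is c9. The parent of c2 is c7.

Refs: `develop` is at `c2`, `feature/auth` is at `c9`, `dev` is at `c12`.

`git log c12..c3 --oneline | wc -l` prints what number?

5

Reachable from c3: {c1, c10, c11, c12, c3, c4, c5, c6, c8}.
Reachable from c12: {c1, c12, c6, c8}.
In c3's history but not c12's: {c10, c11, c3, c4, c5} — 5 commits.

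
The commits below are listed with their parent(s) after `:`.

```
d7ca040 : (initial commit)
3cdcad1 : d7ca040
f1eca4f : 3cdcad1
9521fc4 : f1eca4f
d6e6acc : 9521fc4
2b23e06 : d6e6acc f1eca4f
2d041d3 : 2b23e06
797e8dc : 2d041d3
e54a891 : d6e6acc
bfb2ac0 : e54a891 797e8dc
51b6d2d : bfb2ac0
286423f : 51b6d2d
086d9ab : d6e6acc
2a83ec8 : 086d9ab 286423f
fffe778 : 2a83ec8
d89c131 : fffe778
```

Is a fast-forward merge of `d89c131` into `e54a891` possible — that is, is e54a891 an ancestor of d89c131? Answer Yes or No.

Yes

A fast-forward from e54a891 to d89c131 is possible iff e54a891 is an ancestor of d89c131.
Ancestors of d89c131: {086d9ab, 286423f, 2a83ec8, 2b23e06, 2d041d3, 3cdcad1, 51b6d2d, 797e8dc, 9521fc4, bfb2ac0, d6e6acc, d7ca040, d89c131, e54a891, f1eca4f, fffe778}.
e54a891 is among them, so fast-forward is possible.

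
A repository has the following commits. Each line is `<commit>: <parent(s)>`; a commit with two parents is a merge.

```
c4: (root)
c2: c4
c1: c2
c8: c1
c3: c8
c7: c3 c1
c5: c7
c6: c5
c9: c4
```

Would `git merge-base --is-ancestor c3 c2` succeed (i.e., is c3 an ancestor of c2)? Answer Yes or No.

Ancestors of c2: {c2, c4}.
c3 is not in that set, so it is not an ancestor of c2.

No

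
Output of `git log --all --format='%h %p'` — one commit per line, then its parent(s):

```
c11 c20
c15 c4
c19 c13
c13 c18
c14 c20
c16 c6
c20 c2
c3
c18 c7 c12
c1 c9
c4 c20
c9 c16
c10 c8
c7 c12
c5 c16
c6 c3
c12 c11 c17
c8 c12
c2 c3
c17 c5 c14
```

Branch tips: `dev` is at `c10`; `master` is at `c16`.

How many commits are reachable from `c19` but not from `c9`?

11

Reachable from c19: {c11, c12, c13, c14, c16, c17, c18, c19, c2, c20, c3, c5, c6, c7}.
Reachable from c9: {c16, c3, c6, c9}.
In c19's history but not c9's: {c11, c12, c13, c14, c17, c18, c19, c2, c20, c5, c7} — 11 commits.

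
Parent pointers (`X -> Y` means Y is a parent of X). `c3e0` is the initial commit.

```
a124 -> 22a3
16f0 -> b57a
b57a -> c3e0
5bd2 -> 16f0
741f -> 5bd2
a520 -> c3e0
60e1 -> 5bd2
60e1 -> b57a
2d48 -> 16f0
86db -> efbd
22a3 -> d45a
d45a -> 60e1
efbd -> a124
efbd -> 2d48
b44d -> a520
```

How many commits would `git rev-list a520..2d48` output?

3

Reachable from 2d48: {16f0, 2d48, b57a, c3e0}.
Reachable from a520: {a520, c3e0}.
In 2d48's history but not a520's: {16f0, 2d48, b57a} — 3 commits.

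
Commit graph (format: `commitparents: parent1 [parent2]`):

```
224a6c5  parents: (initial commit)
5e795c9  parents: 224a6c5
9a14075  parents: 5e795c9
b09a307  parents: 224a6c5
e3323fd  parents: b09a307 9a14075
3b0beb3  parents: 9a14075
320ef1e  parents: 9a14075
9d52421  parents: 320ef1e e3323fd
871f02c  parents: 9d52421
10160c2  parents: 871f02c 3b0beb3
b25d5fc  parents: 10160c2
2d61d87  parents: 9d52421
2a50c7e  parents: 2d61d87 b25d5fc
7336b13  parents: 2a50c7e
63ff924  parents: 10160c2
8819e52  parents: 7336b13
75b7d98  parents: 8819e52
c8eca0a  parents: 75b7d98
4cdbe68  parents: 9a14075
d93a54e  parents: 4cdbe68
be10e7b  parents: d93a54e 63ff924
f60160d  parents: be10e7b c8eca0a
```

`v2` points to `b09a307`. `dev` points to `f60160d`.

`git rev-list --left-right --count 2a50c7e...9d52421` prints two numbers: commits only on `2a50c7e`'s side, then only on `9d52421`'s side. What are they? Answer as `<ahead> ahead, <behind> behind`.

Reachable from 2a50c7e: {10160c2, 224a6c5, 2a50c7e, 2d61d87, 320ef1e, 3b0beb3, 5e795c9, 871f02c, 9a14075, 9d52421, b09a307, b25d5fc, e3323fd}.
Reachable from 9d52421: {224a6c5, 320ef1e, 5e795c9, 9a14075, 9d52421, b09a307, e3323fd}.
Only in 2a50c7e's history (ahead): {10160c2, 2a50c7e, 2d61d87, 3b0beb3, 871f02c, b25d5fc} — 6.
Only in 9d52421's history (behind): {} — 0.

6 ahead, 0 behind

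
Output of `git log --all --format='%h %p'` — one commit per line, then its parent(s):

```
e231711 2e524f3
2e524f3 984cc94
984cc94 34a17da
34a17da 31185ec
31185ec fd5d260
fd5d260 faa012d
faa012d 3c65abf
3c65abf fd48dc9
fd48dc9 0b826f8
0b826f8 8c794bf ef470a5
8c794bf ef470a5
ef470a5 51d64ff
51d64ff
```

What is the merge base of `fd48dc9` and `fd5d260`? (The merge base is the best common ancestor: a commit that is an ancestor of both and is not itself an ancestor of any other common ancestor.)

Ancestors of fd48dc9: {0b826f8, 51d64ff, 8c794bf, ef470a5, fd48dc9}.
Ancestors of fd5d260: {0b826f8, 3c65abf, 51d64ff, 8c794bf, ef470a5, faa012d, fd48dc9, fd5d260}.
Common ancestors: {0b826f8, 51d64ff, 8c794bf, ef470a5, fd48dc9}.
Among these, fd48dc9 is not an ancestor of any other common ancestor — it is the merge base.

fd48dc9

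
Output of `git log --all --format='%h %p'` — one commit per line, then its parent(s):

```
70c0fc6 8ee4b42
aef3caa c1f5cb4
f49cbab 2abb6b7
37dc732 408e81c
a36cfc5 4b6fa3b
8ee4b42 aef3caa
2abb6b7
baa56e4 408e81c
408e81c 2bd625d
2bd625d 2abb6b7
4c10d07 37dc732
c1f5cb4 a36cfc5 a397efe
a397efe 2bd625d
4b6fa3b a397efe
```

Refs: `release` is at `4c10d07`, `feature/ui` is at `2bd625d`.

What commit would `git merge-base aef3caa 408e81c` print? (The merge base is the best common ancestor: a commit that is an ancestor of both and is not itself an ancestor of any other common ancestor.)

2bd625d

Ancestors of aef3caa: {2abb6b7, 2bd625d, 4b6fa3b, a36cfc5, a397efe, aef3caa, c1f5cb4}.
Ancestors of 408e81c: {2abb6b7, 2bd625d, 408e81c}.
Common ancestors: {2abb6b7, 2bd625d}.
Among these, 2bd625d is not an ancestor of any other common ancestor — it is the merge base.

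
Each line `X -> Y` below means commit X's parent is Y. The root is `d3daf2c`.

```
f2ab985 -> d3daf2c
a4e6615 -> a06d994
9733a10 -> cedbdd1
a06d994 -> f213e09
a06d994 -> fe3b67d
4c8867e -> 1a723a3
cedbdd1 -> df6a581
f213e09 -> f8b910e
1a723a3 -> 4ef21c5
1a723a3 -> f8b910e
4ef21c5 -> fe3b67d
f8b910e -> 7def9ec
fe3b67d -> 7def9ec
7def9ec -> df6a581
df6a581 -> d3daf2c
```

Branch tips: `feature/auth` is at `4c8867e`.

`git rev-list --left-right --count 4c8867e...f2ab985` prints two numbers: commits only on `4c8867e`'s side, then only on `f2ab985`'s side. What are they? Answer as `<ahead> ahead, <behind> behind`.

7 ahead, 1 behind

Reachable from 4c8867e: {1a723a3, 4c8867e, 4ef21c5, 7def9ec, d3daf2c, df6a581, f8b910e, fe3b67d}.
Reachable from f2ab985: {d3daf2c, f2ab985}.
Only in 4c8867e's history (ahead): {1a723a3, 4c8867e, 4ef21c5, 7def9ec, df6a581, f8b910e, fe3b67d} — 7.
Only in f2ab985's history (behind): {f2ab985} — 1.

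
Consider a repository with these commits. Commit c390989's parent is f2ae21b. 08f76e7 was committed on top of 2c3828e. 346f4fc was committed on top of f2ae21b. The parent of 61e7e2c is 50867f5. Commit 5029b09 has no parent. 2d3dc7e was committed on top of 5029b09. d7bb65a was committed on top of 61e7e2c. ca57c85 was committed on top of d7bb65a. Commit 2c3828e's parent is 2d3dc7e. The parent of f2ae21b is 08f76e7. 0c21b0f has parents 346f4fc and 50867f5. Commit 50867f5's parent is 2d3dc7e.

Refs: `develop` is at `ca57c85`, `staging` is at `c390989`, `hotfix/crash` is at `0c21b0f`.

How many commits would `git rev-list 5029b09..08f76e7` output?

Reachable from 08f76e7: {08f76e7, 2c3828e, 2d3dc7e, 5029b09}.
Reachable from 5029b09: {5029b09}.
In 08f76e7's history but not 5029b09's: {08f76e7, 2c3828e, 2d3dc7e} — 3 commits.

3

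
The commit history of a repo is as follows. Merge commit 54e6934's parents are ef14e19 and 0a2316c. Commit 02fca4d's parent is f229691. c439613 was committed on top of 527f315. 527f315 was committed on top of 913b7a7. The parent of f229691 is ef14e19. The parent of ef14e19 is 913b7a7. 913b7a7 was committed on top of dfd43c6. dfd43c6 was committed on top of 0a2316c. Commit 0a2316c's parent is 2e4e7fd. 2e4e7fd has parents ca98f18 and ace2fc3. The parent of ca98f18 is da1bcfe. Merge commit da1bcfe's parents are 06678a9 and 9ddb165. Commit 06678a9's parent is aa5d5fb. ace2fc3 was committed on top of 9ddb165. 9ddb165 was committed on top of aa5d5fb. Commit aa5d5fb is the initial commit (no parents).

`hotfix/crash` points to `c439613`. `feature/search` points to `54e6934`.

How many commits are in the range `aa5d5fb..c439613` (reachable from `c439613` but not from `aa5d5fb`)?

11

Reachable from c439613: {06678a9, 0a2316c, 2e4e7fd, 527f315, 913b7a7, 9ddb165, aa5d5fb, ace2fc3, c439613, ca98f18, da1bcfe, dfd43c6}.
Reachable from aa5d5fb: {aa5d5fb}.
In c439613's history but not aa5d5fb's: {06678a9, 0a2316c, 2e4e7fd, 527f315, 913b7a7, 9ddb165, ace2fc3, c439613, ca98f18, da1bcfe, dfd43c6} — 11 commits.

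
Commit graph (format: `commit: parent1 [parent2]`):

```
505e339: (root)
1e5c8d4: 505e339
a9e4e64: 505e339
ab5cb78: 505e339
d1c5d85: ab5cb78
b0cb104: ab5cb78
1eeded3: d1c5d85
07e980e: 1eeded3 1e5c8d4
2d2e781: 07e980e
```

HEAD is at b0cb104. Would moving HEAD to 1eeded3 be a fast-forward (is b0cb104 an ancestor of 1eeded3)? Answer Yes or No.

A fast-forward from b0cb104 to 1eeded3 is possible iff b0cb104 is an ancestor of 1eeded3.
Ancestors of 1eeded3: {1eeded3, 505e339, ab5cb78, d1c5d85}.
b0cb104 is not among them, so fast-forward is not possible.

No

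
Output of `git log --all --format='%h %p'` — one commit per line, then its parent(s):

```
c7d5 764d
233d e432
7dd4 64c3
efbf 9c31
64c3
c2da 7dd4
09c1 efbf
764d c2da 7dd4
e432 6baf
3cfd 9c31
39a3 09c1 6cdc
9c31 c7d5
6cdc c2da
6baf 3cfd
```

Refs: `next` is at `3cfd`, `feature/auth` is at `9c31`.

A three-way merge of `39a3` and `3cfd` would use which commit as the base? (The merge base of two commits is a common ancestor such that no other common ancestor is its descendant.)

Ancestors of 39a3: {09c1, 39a3, 64c3, 6cdc, 764d, 7dd4, 9c31, c2da, c7d5, efbf}.
Ancestors of 3cfd: {3cfd, 64c3, 764d, 7dd4, 9c31, c2da, c7d5}.
Common ancestors: {64c3, 764d, 7dd4, 9c31, c2da, c7d5}.
Among these, 9c31 is not an ancestor of any other common ancestor — it is the merge base.

9c31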